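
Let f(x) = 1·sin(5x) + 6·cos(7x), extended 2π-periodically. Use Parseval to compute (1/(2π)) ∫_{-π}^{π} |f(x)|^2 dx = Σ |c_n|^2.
Σ |c_n|^2 = 37/2

Expand |f|^2 and use orthogonality of {sin(nx), cos(mx)} on [-π, π]:
  ∫_{-π}^{π} sin(nx)^2 dx = π, ∫ cos(mx)^2 dx = π, and cross terms integrate to 0.
So ∫_{-π}^{π} f(x)^2 dx = 1^2 · π + 6^2 · π = (1 + 36)π.
Divide by 2π: (1 + 36)/2 = 37/2.
By Parseval, this equals Σ |c_n|^2.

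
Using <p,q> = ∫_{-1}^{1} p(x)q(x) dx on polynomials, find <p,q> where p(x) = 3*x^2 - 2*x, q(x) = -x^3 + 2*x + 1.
<p,q> = 2/15

Expand the product: p(x)·q(x) = -3*x^5 + 2*x^4 + 6*x^3 - x^2 - 2*x.
∫_{-1}^{1} of each monomial x^k gives [2/(k+1) if k even, 0 if k odd]. Integrating term-by-term (or equivalently evaluating the antiderivative F(x) = -x^6/2 + 2*x^5/5 + 3*x^4/2 - x^3/3 - x^2 at the endpoints):
  F(1) − F(−1) = 1/15 − (-1/15) = 2/15.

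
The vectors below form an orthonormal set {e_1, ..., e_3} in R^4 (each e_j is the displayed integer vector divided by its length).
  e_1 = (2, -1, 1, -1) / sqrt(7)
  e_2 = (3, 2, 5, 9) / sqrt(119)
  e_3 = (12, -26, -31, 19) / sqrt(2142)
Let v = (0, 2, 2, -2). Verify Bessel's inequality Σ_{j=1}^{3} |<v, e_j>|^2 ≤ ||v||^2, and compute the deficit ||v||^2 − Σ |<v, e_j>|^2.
Σ |<v, e_j>|^2 = 724/63; ||v||^2 = 12; deficit = 32/63

Write each e_j = u_j / sqrt(<u_j, u_j>) where u_j is the displayed integer vector. Then <v, e_j> = <v, u_j> / sqrt(<u_j, u_j>), so |<v, e_j>|^2 = <v, u_j>^2 / <u_j, u_j>.
Coefficients: <v, e_1> = 2/sqrt(7), <v, e_2> = -4/sqrt(119), <v, e_3> = -152/sqrt(2142).
Square and sum: Σ |<v, e_j>|^2 = 724/63.
Compute ||v||^2 = v·v = 12.
Deficit = 12 − 724/63 = 32/63 ≥ 0, confirming Bessel's inequality. (The deficit equals ||v − Σ <v,e_j> e_j||^2, the squared distance from v to span{e_j}.)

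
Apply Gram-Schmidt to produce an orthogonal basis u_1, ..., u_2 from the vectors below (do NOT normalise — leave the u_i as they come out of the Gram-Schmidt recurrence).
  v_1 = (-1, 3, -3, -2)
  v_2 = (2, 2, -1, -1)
Orthogonal basis:
  u_1 = (-1, 3, -3, -2)
  u_2 = (55/23, 19/23, 4/23, -5/23)

Apply the Gram-Schmidt recurrence
  u_1 = v_1
  u_i = v_i − Σ_{j<i} ((v_i · u_j) / (u_j · u_j)) · u_j.

Step by step this gives:
  u_1 = (-1, 3, -3, -2)
  u_2 = (55/23, 19/23, 4/23, -5/23)

Orthogonality check:
  u_2 · u_1 = 0 (should be 0)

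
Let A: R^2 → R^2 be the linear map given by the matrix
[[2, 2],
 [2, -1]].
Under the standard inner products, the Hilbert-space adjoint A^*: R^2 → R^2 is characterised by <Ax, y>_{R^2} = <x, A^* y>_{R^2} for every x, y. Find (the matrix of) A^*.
A^* = A^T =
[[2, 2],
 [2, -1]]

For real matrices with standard dot products, the defining identity <Ax, y> = <x, A^* y> gives (Ax)^T y = x^T (A^*) y, i.e. x^T A^T y = x^T (A^*) y. Since this holds for all x, y, we must have A^* = A^T. Therefore
A^* =
[[2, 2],
 [2, -1]].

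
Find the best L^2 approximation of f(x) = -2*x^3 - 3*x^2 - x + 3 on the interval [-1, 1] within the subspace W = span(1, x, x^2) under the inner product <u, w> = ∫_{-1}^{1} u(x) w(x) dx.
g(x) = -3*x^2 - 11*x/5 + 3

The best approximation g ∈ W is the orthogonal projection of f onto W. Writing g = a_0 + a_1 x + a_2 x^2, the coefficients solve the normal equations G · a = b where
  G_{ij} = <φ_i, φ_j> and b_i = <f, φ_i>, with φ_0 = 1, φ_1 = x, φ_2 = x^2.
G =
  [2, 0, 2/3]
  [0, 2/3, 0]
  [2/3, 0, 2/5],
b = (4, -22/15, 4/5).
Solving gives a_0 = 3, a_1 = -11/5, a_2 = -3, so
  g(x) = -3*x^2 - 11*x/5 + 3.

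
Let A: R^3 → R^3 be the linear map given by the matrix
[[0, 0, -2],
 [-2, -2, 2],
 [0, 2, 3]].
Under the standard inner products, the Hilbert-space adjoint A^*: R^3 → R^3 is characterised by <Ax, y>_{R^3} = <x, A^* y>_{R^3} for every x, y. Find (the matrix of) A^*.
A^* = A^T =
[[0, -2, 0],
 [0, -2, 2],
 [-2, 2, 3]]

For real matrices with standard dot products, the defining identity <Ax, y> = <x, A^* y> gives (Ax)^T y = x^T (A^*) y, i.e. x^T A^T y = x^T (A^*) y. Since this holds for all x, y, we must have A^* = A^T. Therefore
A^* =
[[0, -2, 0],
 [0, -2, 2],
 [-2, 2, 3]].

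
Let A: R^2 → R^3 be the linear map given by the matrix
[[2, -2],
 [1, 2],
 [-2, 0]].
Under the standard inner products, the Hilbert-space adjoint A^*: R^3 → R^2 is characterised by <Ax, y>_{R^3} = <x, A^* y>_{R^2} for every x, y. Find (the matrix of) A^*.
A^* = A^T =
[[2, 1, -2],
 [-2, 2, 0]]

For real matrices with standard dot products, the defining identity <Ax, y> = <x, A^* y> gives (Ax)^T y = x^T (A^*) y, i.e. x^T A^T y = x^T (A^*) y. Since this holds for all x, y, we must have A^* = A^T. Therefore
A^* =
[[2, 1, -2],
 [-2, 2, 0]].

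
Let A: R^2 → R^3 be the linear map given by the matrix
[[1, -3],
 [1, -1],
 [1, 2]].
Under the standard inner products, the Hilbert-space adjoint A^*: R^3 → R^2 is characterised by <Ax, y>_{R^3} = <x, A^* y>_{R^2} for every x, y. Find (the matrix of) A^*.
A^* = A^T =
[[1, 1, 1],
 [-3, -1, 2]]

For real matrices with standard dot products, the defining identity <Ax, y> = <x, A^* y> gives (Ax)^T y = x^T (A^*) y, i.e. x^T A^T y = x^T (A^*) y. Since this holds for all x, y, we must have A^* = A^T. Therefore
A^* =
[[1, 1, 1],
 [-3, -1, 2]].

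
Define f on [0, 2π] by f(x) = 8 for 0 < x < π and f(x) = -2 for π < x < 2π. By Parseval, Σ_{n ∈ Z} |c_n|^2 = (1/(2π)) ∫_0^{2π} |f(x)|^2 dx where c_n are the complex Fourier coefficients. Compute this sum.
Σ |c_n|^2 = 34

Parseval equates the L^2 energy of f (normalised by 1/(2π)) with the ℓ^2 sum of its Fourier coefficients: (1/(2π)) ∫_0^{2π} |f|^2 = Σ |c_n|^2.
Compute the left side: (1/(2π)) [∫_0^π 8^2 dx + ∫_π^{2π} (-2)^2 dx] = (1/(2π)) · (64π + 4π) = (64 + 4)/2 = 34.
So Σ_{n ∈ Z} |c_n|^2 = 34.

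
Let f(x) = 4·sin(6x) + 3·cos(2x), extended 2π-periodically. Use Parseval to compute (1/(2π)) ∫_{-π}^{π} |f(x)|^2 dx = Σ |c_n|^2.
Σ |c_n|^2 = 25/2

Expand |f|^2 and use orthogonality of {sin(nx), cos(mx)} on [-π, π]:
  ∫_{-π}^{π} sin(nx)^2 dx = π, ∫ cos(mx)^2 dx = π, and cross terms integrate to 0.
So ∫_{-π}^{π} f(x)^2 dx = 4^2 · π + 3^2 · π = (16 + 9)π.
Divide by 2π: (16 + 9)/2 = 25/2.
By Parseval, this equals Σ |c_n|^2.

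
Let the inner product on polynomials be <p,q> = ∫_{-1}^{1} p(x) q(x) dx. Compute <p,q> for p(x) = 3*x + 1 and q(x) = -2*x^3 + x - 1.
<p,q> = -12/5

Expand the product: p(x)·q(x) = -6*x^4 - 2*x^3 + 3*x^2 - 2*x - 1.
∫_{-1}^{1} of each monomial x^k gives [2/(k+1) if k even, 0 if k odd]. Integrating term-by-term (or equivalently evaluating the antiderivative F(x) = -6*x^5/5 - x^4/2 + x^3 - x^2 - x at the endpoints):
  F(1) − F(−1) = -27/10 − (-3/10) = -12/5.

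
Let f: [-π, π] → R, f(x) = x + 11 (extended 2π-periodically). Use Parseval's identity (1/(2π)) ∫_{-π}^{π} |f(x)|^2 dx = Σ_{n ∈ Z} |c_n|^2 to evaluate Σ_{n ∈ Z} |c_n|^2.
Σ |c_n|^2 = π^2/3 + 121

Expand and integrate term by term over [-π, π]:
  ∫ (x)^2 dx = 1·(2π^3/3); ∫ 2·1·(11)·x dx = 0 (odd integrand); ∫ 11^2 dx = 121·2π.
So (1/(2π)) ∫_{-π}^{π} (x + 11)^2 dx = 1π^2/3 + 121 = π^2/3 + 121.
Parseval ⇒ Σ |c_n|^2 = π^2/3 + 121.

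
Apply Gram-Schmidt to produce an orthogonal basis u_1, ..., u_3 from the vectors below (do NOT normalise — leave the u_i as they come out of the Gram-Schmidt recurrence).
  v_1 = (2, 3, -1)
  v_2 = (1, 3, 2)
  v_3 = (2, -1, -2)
Orthogonal basis:
  u_1 = (2, 3, -1)
  u_2 = (-2/7, 15/14, 37/14)
  u_3 = (153/115, -17/23, 51/115)

Apply the Gram-Schmidt recurrence
  u_1 = v_1
  u_i = v_i − Σ_{j<i} ((v_i · u_j) / (u_j · u_j)) · u_j.

Step by step this gives:
  u_1 = (2, 3, -1)
  u_2 = (-2/7, 15/14, 37/14)
  u_3 = (153/115, -17/23, 51/115)

Orthogonality check:
  u_2 · u_1 = 0 (should be 0)
  u_3 · u_1 = 0 (should be 0)
  u_3 · u_2 = 0 (should be 0)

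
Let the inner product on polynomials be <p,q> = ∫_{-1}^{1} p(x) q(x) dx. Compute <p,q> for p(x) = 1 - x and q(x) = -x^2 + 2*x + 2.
<p,q> = 2

Expand the product: p(x)·q(x) = x^3 - 3*x^2 + 2.
∫_{-1}^{1} of each monomial x^k gives [2/(k+1) if k even, 0 if k odd]. Integrating term-by-term (or equivalently evaluating the antiderivative F(x) = x^4/4 - x^3 + 2*x at the endpoints):
  F(1) − F(−1) = 5/4 − (-3/4) = 2.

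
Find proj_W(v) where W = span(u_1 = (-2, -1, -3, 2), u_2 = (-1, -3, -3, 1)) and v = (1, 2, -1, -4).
proj_W(v) = (1, 1/2, 3/2, -1)

Set up U = [u_1 | ... | u_2] ∈ R^(4×2). The projector onto W = col(U) is P = U (U^T U)^(-1) U^T.
Compute U^T U =
  [18, 16]
  [16, 20],
and U^T v = (-9, -8).
Solve U^T U · c = U^T v for the coefficients: c = (-1/2, 0). The projection is proj_W(v) = U c.
Check: (v - proj_W(v)) · u_1 = 0  (should be 0).
Check: (v - proj_W(v)) · u_2 = 0  (should be 0).
Result: proj_W(v) = (1, 1/2, 3/2, -1).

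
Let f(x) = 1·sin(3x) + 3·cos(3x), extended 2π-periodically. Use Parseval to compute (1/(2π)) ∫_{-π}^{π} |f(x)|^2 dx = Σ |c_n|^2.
Σ |c_n|^2 = 5

Expand |f|^2 and use orthogonality of {sin(nx), cos(mx)} on [-π, π]:
  ∫_{-π}^{π} sin(nx)^2 dx = π, ∫ cos(mx)^2 dx = π, and cross terms integrate to 0.
So ∫_{-π}^{π} f(x)^2 dx = 1^2 · π + 3^2 · π = (1 + 9)π.
Divide by 2π: (1 + 9)/2 = 5.
By Parseval, this equals Σ |c_n|^2.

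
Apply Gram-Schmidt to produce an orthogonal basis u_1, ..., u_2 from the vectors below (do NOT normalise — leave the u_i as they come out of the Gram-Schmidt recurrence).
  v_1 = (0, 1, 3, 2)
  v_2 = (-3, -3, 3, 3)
Orthogonal basis:
  u_1 = (0, 1, 3, 2)
  u_2 = (-3, -27/7, 3/7, 9/7)

Apply the Gram-Schmidt recurrence
  u_1 = v_1
  u_i = v_i − Σ_{j<i} ((v_i · u_j) / (u_j · u_j)) · u_j.

Step by step this gives:
  u_1 = (0, 1, 3, 2)
  u_2 = (-3, -27/7, 3/7, 9/7)

Orthogonality check:
  u_2 · u_1 = 0 (should be 0)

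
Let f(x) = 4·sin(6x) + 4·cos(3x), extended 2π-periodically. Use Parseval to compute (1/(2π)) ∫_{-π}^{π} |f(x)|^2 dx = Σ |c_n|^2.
Σ |c_n|^2 = 16

Expand |f|^2 and use orthogonality of {sin(nx), cos(mx)} on [-π, π]:
  ∫_{-π}^{π} sin(nx)^2 dx = π, ∫ cos(mx)^2 dx = π, and cross terms integrate to 0.
So ∫_{-π}^{π} f(x)^2 dx = 4^2 · π + 4^2 · π = (16 + 16)π.
Divide by 2π: (16 + 16)/2 = 16.
By Parseval, this equals Σ |c_n|^2.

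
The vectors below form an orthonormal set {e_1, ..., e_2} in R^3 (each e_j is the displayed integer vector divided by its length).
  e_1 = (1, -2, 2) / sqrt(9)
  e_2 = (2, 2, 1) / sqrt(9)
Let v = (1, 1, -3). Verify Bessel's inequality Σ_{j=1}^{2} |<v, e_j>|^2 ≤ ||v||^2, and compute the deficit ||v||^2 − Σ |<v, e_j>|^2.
Σ |<v, e_j>|^2 = 50/9; ||v||^2 = 11; deficit = 49/9

Write each e_j = u_j / sqrt(<u_j, u_j>) where u_j is the displayed integer vector. Then <v, e_j> = <v, u_j> / sqrt(<u_j, u_j>), so |<v, e_j>|^2 = <v, u_j>^2 / <u_j, u_j>.
Coefficients: <v, e_1> = -7/sqrt(9), <v, e_2> = 1/sqrt(9).
Square and sum: Σ |<v, e_j>|^2 = 50/9.
Compute ||v||^2 = v·v = 11.
Deficit = 11 − 50/9 = 49/9 ≥ 0, confirming Bessel's inequality. (The deficit equals ||v − Σ <v,e_j> e_j||^2, the squared distance from v to span{e_j}.)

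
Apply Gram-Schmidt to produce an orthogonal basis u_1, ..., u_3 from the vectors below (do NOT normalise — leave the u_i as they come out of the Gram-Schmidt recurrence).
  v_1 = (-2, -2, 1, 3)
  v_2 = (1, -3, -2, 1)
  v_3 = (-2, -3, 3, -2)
Orthogonal basis:
  u_1 = (-2, -2, 1, 3)
  u_2 = (14/9, -22/9, -41/18, 1/6)
  u_3 = (-31/35, -674/245, 519/245, -767/245)

Apply the Gram-Schmidt recurrence
  u_1 = v_1
  u_i = v_i − Σ_{j<i} ((v_i · u_j) / (u_j · u_j)) · u_j.

Step by step this gives:
  u_1 = (-2, -2, 1, 3)
  u_2 = (14/9, -22/9, -41/18, 1/6)
  u_3 = (-31/35, -674/245, 519/245, -767/245)

Orthogonality check:
  u_2 · u_1 = 0 (should be 0)
  u_3 · u_1 = 0 (should be 0)
  u_3 · u_2 = 0 (should be 0)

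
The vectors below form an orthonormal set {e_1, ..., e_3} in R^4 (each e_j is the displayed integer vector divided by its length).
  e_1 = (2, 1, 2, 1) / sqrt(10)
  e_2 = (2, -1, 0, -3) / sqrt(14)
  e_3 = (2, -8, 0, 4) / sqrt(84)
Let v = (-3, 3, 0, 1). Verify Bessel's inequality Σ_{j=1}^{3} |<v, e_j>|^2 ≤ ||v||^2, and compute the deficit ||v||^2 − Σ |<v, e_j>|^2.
Σ |<v, e_j>|^2 = 281/15; ||v||^2 = 19; deficit = 4/15

Write each e_j = u_j / sqrt(<u_j, u_j>) where u_j is the displayed integer vector. Then <v, e_j> = <v, u_j> / sqrt(<u_j, u_j>), so |<v, e_j>|^2 = <v, u_j>^2 / <u_j, u_j>.
Coefficients: <v, e_1> = -2/sqrt(10), <v, e_2> = -12/sqrt(14), <v, e_3> = -26/sqrt(84).
Square and sum: Σ |<v, e_j>|^2 = 281/15.
Compute ||v||^2 = v·v = 19.
Deficit = 19 − 281/15 = 4/15 ≥ 0, confirming Bessel's inequality. (The deficit equals ||v − Σ <v,e_j> e_j||^2, the squared distance from v to span{e_j}.)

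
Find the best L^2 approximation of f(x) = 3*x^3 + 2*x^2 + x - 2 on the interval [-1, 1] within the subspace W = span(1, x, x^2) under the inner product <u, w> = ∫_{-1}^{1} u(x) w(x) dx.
g(x) = 2*x^2 + 14*x/5 - 2

The best approximation g ∈ W is the orthogonal projection of f onto W. Writing g = a_0 + a_1 x + a_2 x^2, the coefficients solve the normal equations G · a = b where
  G_{ij} = <φ_i, φ_j> and b_i = <f, φ_i>, with φ_0 = 1, φ_1 = x, φ_2 = x^2.
G =
  [2, 0, 2/3]
  [0, 2/3, 0]
  [2/3, 0, 2/5],
b = (-8/3, 28/15, -8/15).
Solving gives a_0 = -2, a_1 = 14/5, a_2 = 2, so
  g(x) = 2*x^2 + 14*x/5 - 2.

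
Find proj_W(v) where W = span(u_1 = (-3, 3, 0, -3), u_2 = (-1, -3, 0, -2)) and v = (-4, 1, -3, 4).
proj_W(v) = (1/6, 11/6, 0, 2/3)

Set up U = [u_1 | ... | u_2] ∈ R^(4×2). The projector onto W = col(U) is P = U (U^T U)^(-1) U^T.
Compute U^T U =
  [27, 0]
  [0, 14],
and U^T v = (3, -7).
Solve U^T U · c = U^T v for the coefficients: c = (1/9, -1/2). The projection is proj_W(v) = U c.
Check: (v - proj_W(v)) · u_1 = 0  (should be 0).
Check: (v - proj_W(v)) · u_2 = 0  (should be 0).
Result: proj_W(v) = (1/6, 11/6, 0, 2/3).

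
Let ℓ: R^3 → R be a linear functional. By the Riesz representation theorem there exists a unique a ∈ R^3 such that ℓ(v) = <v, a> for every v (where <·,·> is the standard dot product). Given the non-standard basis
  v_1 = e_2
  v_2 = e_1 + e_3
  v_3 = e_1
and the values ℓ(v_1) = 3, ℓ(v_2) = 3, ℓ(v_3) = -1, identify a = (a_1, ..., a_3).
a = (-1, 3, 4)

Write a = (a_1, ..., a_3) in the standard basis. For each basis vector v_i, ℓ(v_i) = <v_i, a> is a linear equation in the a_j's. Collect the n equations into a matrix system V a = ℓ, where row i of V is v_i (expressed in the standard basis). Since V is invertible (lower-triangular with 1s on the diagonal, up to permutation), solve by back-substitution:
  V =
[[0, 1, 0],
 [1, 0, 1],
 [1, 0, 0]]
  V a = (3, 3, -1)
Solving gives a = (-1, 3, 4).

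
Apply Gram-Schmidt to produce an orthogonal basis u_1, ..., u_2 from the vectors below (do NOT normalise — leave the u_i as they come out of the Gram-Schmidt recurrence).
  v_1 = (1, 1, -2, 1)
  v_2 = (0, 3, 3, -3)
Orthogonal basis:
  u_1 = (1, 1, -2, 1)
  u_2 = (6/7, 27/7, 9/7, -15/7)

Apply the Gram-Schmidt recurrence
  u_1 = v_1
  u_i = v_i − Σ_{j<i} ((v_i · u_j) / (u_j · u_j)) · u_j.

Step by step this gives:
  u_1 = (1, 1, -2, 1)
  u_2 = (6/7, 27/7, 9/7, -15/7)

Orthogonality check:
  u_2 · u_1 = 0 (should be 0)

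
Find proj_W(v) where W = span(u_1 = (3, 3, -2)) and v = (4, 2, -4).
proj_W(v) = (39/11, 39/11, -26/11)

Set up U = [u_1 | ... | u_1] ∈ R^(3×1). The projector onto W = col(U) is P = U (U^T U)^(-1) U^T.
Compute U^T U =
  [22],
and U^T v = (26).
Solve U^T U · c = U^T v for the coefficients: c = (13/11). The projection is proj_W(v) = U c.
Check: (v - proj_W(v)) · u_1 = 0  (should be 0).
Result: proj_W(v) = (39/11, 39/11, -26/11).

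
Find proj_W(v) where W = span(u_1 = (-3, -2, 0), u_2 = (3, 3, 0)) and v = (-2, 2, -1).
proj_W(v) = (-2, 2, 0)

Set up U = [u_1 | ... | u_2] ∈ R^(3×2). The projector onto W = col(U) is P = U (U^T U)^(-1) U^T.
Compute U^T U =
  [13, -15]
  [-15, 18],
and U^T v = (2, 0).
Solve U^T U · c = U^T v for the coefficients: c = (4, 10/3). The projection is proj_W(v) = U c.
Check: (v - proj_W(v)) · u_1 = 0  (should be 0).
Check: (v - proj_W(v)) · u_2 = 0  (should be 0).
Result: proj_W(v) = (-2, 2, 0).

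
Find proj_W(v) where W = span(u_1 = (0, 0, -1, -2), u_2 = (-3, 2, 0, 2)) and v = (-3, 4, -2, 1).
proj_W(v) = (-95/23, 190/69, -76/69, 38/69)

Set up U = [u_1 | ... | u_2] ∈ R^(4×2). The projector onto W = col(U) is P = U (U^T U)^(-1) U^T.
Compute U^T U =
  [5, -4]
  [-4, 17],
and U^T v = (0, 19).
Solve U^T U · c = U^T v for the coefficients: c = (76/69, 95/69). The projection is proj_W(v) = U c.
Check: (v - proj_W(v)) · u_1 = 0  (should be 0).
Check: (v - proj_W(v)) · u_2 = 0  (should be 0).
Result: proj_W(v) = (-95/23, 190/69, -76/69, 38/69).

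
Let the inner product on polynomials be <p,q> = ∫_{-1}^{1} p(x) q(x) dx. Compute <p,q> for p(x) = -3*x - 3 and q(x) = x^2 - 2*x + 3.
<p,q> = -16

Expand the product: p(x)·q(x) = -3*x^3 + 3*x^2 - 3*x - 9.
∫_{-1}^{1} of each monomial x^k gives [2/(k+1) if k even, 0 if k odd]. Integrating term-by-term (or equivalently evaluating the antiderivative F(x) = -3*x^4/4 + x^3 - 3*x^2/2 - 9*x at the endpoints):
  F(1) − F(−1) = -41/4 − (23/4) = -16.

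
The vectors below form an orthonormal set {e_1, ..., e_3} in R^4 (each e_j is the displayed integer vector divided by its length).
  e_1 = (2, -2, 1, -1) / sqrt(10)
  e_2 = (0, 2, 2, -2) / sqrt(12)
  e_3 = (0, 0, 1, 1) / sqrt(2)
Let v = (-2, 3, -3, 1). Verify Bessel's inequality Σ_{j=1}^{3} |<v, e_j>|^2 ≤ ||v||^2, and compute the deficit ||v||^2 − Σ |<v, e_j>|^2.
Σ |<v, e_j>|^2 = 329/15; ||v||^2 = 23; deficit = 16/15

Write each e_j = u_j / sqrt(<u_j, u_j>) where u_j is the displayed integer vector. Then <v, e_j> = <v, u_j> / sqrt(<u_j, u_j>), so |<v, e_j>|^2 = <v, u_j>^2 / <u_j, u_j>.
Coefficients: <v, e_1> = -14/sqrt(10), <v, e_2> = -2/sqrt(12), <v, e_3> = -2/sqrt(2).
Square and sum: Σ |<v, e_j>|^2 = 329/15.
Compute ||v||^2 = v·v = 23.
Deficit = 23 − 329/15 = 16/15 ≥ 0, confirming Bessel's inequality. (The deficit equals ||v − Σ <v,e_j> e_j||^2, the squared distance from v to span{e_j}.)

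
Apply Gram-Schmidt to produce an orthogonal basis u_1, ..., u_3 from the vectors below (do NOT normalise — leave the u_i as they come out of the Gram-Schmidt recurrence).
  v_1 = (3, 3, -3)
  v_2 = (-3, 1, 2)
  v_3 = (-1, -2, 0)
Orthogonal basis:
  u_1 = (3, 3, -3)
  u_2 = (-5/3, 7/3, 2/3)
  u_3 = (-15/26, -5/26, -10/13)

Apply the Gram-Schmidt recurrence
  u_1 = v_1
  u_i = v_i − Σ_{j<i} ((v_i · u_j) / (u_j · u_j)) · u_j.

Step by step this gives:
  u_1 = (3, 3, -3)
  u_2 = (-5/3, 7/3, 2/3)
  u_3 = (-15/26, -5/26, -10/13)

Orthogonality check:
  u_2 · u_1 = 0 (should be 0)
  u_3 · u_1 = 0 (should be 0)
  u_3 · u_2 = 0 (should be 0)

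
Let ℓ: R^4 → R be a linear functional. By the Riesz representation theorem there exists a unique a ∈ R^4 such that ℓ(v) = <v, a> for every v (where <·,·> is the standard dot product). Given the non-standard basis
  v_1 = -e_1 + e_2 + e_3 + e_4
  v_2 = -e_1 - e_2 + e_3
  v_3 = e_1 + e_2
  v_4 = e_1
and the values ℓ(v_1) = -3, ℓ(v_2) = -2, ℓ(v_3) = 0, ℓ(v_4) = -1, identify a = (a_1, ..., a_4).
a = (-1, 1, -2, -3)

Write a = (a_1, ..., a_4) in the standard basis. For each basis vector v_i, ℓ(v_i) = <v_i, a> is a linear equation in the a_j's. Collect the n equations into a matrix system V a = ℓ, where row i of V is v_i (expressed in the standard basis). Since V is invertible (lower-triangular with 1s on the diagonal, up to permutation), solve by back-substitution:
  V =
[[-1, 1, 1, 1],
 [-1, -1, 1, 0],
 [1, 1, 0, 0],
 [1, 0, 0, 0]]
  V a = (-3, -2, 0, -1)
Solving gives a = (-1, 1, -2, -3).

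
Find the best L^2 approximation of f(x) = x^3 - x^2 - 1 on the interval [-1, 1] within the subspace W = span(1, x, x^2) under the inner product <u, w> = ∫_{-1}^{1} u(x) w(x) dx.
g(x) = -x^2 + 3*x/5 - 1

The best approximation g ∈ W is the orthogonal projection of f onto W. Writing g = a_0 + a_1 x + a_2 x^2, the coefficients solve the normal equations G · a = b where
  G_{ij} = <φ_i, φ_j> and b_i = <f, φ_i>, with φ_0 = 1, φ_1 = x, φ_2 = x^2.
G =
  [2, 0, 2/3]
  [0, 2/3, 0]
  [2/3, 0, 2/5],
b = (-8/3, 2/5, -16/15).
Solving gives a_0 = -1, a_1 = 3/5, a_2 = -1, so
  g(x) = -x^2 + 3*x/5 - 1.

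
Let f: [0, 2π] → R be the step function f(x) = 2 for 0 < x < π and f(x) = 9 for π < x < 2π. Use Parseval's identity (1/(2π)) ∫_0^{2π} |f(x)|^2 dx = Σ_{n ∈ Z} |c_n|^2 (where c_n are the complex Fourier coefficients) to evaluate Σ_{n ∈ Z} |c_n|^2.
Σ |c_n|^2 = 85/2

Parseval equates the L^2 energy of f (normalised by 1/(2π)) with the ℓ^2 sum of its Fourier coefficients: (1/(2π)) ∫_0^{2π} |f|^2 = Σ |c_n|^2.
Compute the left side: (1/(2π)) [∫_0^π 2^2 dx + ∫_π^{2π} 9^2 dx] = (1/(2π)) · (4π + 81π) = (4 + 81)/2 = 85/2.
So Σ_{n ∈ Z} |c_n|^2 = 85/2.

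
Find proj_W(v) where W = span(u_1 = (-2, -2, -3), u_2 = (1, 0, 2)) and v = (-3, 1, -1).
proj_W(v) = (-19/21, 10/21, -43/21)

Set up U = [u_1 | ... | u_2] ∈ R^(3×2). The projector onto W = col(U) is P = U (U^T U)^(-1) U^T.
Compute U^T U =
  [17, -8]
  [-8, 5],
and U^T v = (7, -5).
Solve U^T U · c = U^T v for the coefficients: c = (-5/21, -29/21). The projection is proj_W(v) = U c.
Check: (v - proj_W(v)) · u_1 = 0  (should be 0).
Check: (v - proj_W(v)) · u_2 = 0  (should be 0).
Result: proj_W(v) = (-19/21, 10/21, -43/21).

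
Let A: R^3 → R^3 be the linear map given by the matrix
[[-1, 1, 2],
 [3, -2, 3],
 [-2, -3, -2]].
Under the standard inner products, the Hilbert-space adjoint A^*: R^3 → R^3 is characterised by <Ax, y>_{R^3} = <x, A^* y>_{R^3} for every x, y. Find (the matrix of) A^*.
A^* = A^T =
[[-1, 3, -2],
 [1, -2, -3],
 [2, 3, -2]]

For real matrices with standard dot products, the defining identity <Ax, y> = <x, A^* y> gives (Ax)^T y = x^T (A^*) y, i.e. x^T A^T y = x^T (A^*) y. Since this holds for all x, y, we must have A^* = A^T. Therefore
A^* =
[[-1, 3, -2],
 [1, -2, -3],
 [2, 3, -2]].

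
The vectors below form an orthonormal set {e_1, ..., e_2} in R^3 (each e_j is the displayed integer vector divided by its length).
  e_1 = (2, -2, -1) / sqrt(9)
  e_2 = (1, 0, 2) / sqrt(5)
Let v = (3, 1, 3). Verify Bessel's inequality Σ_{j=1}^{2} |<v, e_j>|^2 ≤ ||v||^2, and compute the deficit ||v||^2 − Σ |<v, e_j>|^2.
Σ |<v, e_j>|^2 = 734/45; ||v||^2 = 19; deficit = 121/45

Write each e_j = u_j / sqrt(<u_j, u_j>) where u_j is the displayed integer vector. Then <v, e_j> = <v, u_j> / sqrt(<u_j, u_j>), so |<v, e_j>|^2 = <v, u_j>^2 / <u_j, u_j>.
Coefficients: <v, e_1> = 1/sqrt(9), <v, e_2> = 9/sqrt(5).
Square and sum: Σ |<v, e_j>|^2 = 734/45.
Compute ||v||^2 = v·v = 19.
Deficit = 19 − 734/45 = 121/45 ≥ 0, confirming Bessel's inequality. (The deficit equals ||v − Σ <v,e_j> e_j||^2, the squared distance from v to span{e_j}.)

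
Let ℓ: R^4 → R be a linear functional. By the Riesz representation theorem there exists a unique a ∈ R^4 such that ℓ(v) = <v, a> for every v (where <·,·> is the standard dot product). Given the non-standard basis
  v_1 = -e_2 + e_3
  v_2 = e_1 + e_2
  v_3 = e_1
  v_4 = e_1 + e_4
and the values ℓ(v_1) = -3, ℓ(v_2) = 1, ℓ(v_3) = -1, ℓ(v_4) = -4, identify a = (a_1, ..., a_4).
a = (-1, 2, -1, -3)

Write a = (a_1, ..., a_4) in the standard basis. For each basis vector v_i, ℓ(v_i) = <v_i, a> is a linear equation in the a_j's. Collect the n equations into a matrix system V a = ℓ, where row i of V is v_i (expressed in the standard basis). Since V is invertible (lower-triangular with 1s on the diagonal, up to permutation), solve by back-substitution:
  V =
[[0, -1, 1, 0],
 [1, 1, 0, 0],
 [1, 0, 0, 0],
 [1, 0, 0, 1]]
  V a = (-3, 1, -1, -4)
Solving gives a = (-1, 2, -1, -3).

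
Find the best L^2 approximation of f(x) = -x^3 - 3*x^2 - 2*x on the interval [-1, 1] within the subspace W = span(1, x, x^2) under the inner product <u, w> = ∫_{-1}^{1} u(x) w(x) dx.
g(x) = -3*x^2 - 13*x/5

The best approximation g ∈ W is the orthogonal projection of f onto W. Writing g = a_0 + a_1 x + a_2 x^2, the coefficients solve the normal equations G · a = b where
  G_{ij} = <φ_i, φ_j> and b_i = <f, φ_i>, with φ_0 = 1, φ_1 = x, φ_2 = x^2.
G =
  [2, 0, 2/3]
  [0, 2/3, 0]
  [2/3, 0, 2/5],
b = (-2, -26/15, -6/5).
Solving gives a_0 = 0, a_1 = -13/5, a_2 = -3, so
  g(x) = -3*x^2 - 13*x/5.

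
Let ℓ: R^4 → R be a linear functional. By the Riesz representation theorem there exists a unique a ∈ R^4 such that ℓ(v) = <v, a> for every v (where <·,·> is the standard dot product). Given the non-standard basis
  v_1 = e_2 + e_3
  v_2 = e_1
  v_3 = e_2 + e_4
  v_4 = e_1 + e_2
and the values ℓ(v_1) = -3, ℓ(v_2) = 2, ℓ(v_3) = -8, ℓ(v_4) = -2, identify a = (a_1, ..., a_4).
a = (2, -4, 1, -4)

Write a = (a_1, ..., a_4) in the standard basis. For each basis vector v_i, ℓ(v_i) = <v_i, a> is a linear equation in the a_j's. Collect the n equations into a matrix system V a = ℓ, where row i of V is v_i (expressed in the standard basis). Since V is invertible (lower-triangular with 1s on the diagonal, up to permutation), solve by back-substitution:
  V =
[[0, 1, 1, 0],
 [1, 0, 0, 0],
 [0, 1, 0, 1],
 [1, 1, 0, 0]]
  V a = (-3, 2, -8, -2)
Solving gives a = (2, -4, 1, -4).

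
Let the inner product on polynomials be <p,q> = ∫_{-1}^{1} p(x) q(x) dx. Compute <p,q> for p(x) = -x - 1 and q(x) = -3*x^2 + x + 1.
<p,q> = -2/3

Expand the product: p(x)·q(x) = 3*x^3 + 2*x^2 - 2*x - 1.
∫_{-1}^{1} of each monomial x^k gives [2/(k+1) if k even, 0 if k odd]. Integrating term-by-term (or equivalently evaluating the antiderivative F(x) = 3*x^4/4 + 2*x^3/3 - x^2 - x at the endpoints):
  F(1) − F(−1) = -7/12 − (1/12) = -2/3.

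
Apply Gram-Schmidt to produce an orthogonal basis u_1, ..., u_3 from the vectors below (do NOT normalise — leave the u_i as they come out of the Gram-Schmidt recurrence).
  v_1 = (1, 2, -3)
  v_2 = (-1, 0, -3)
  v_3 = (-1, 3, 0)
Orthogonal basis:
  u_1 = (1, 2, -3)
  u_2 = (-11/7, -8/7, -9/7)
  u_3 = (-36/19, 36/19, 12/19)

Apply the Gram-Schmidt recurrence
  u_1 = v_1
  u_i = v_i − Σ_{j<i} ((v_i · u_j) / (u_j · u_j)) · u_j.

Step by step this gives:
  u_1 = (1, 2, -3)
  u_2 = (-11/7, -8/7, -9/7)
  u_3 = (-36/19, 36/19, 12/19)

Orthogonality check:
  u_2 · u_1 = 0 (should be 0)
  u_3 · u_1 = 0 (should be 0)
  u_3 · u_2 = 0 (should be 0)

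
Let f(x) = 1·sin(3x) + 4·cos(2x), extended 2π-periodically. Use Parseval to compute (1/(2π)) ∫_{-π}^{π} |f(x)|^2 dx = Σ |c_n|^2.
Σ |c_n|^2 = 17/2

Expand |f|^2 and use orthogonality of {sin(nx), cos(mx)} on [-π, π]:
  ∫_{-π}^{π} sin(nx)^2 dx = π, ∫ cos(mx)^2 dx = π, and cross terms integrate to 0.
So ∫_{-π}^{π} f(x)^2 dx = 1^2 · π + 4^2 · π = (1 + 16)π.
Divide by 2π: (1 + 16)/2 = 17/2.
By Parseval, this equals Σ |c_n|^2.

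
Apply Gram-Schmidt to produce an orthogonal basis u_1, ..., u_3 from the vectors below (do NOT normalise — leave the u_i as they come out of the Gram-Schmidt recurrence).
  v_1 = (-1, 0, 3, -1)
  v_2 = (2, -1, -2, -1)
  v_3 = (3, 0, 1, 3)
Orthogonal basis:
  u_1 = (-1, 0, 3, -1)
  u_2 = (15/11, -1, -1/11, -18/11)
  u_3 = (180/61, -10/61, 110/61, 150/61)

Apply the Gram-Schmidt recurrence
  u_1 = v_1
  u_i = v_i − Σ_{j<i} ((v_i · u_j) / (u_j · u_j)) · u_j.

Step by step this gives:
  u_1 = (-1, 0, 3, -1)
  u_2 = (15/11, -1, -1/11, -18/11)
  u_3 = (180/61, -10/61, 110/61, 150/61)

Orthogonality check:
  u_2 · u_1 = 0 (should be 0)
  u_3 · u_1 = 0 (should be 0)
  u_3 · u_2 = 0 (should be 0)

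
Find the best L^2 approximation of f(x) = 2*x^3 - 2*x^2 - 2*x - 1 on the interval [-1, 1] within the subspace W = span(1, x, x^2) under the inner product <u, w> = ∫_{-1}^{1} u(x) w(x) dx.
g(x) = -2*x^2 - 4*x/5 - 1

The best approximation g ∈ W is the orthogonal projection of f onto W. Writing g = a_0 + a_1 x + a_2 x^2, the coefficients solve the normal equations G · a = b where
  G_{ij} = <φ_i, φ_j> and b_i = <f, φ_i>, with φ_0 = 1, φ_1 = x, φ_2 = x^2.
G =
  [2, 0, 2/3]
  [0, 2/3, 0]
  [2/3, 0, 2/5],
b = (-10/3, -8/15, -22/15).
Solving gives a_0 = -1, a_1 = -4/5, a_2 = -2, so
  g(x) = -2*x^2 - 4*x/5 - 1.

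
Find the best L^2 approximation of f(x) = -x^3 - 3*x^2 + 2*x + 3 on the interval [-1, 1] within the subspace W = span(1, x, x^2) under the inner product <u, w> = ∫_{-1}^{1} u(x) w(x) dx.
g(x) = -3*x^2 + 7*x/5 + 3

The best approximation g ∈ W is the orthogonal projection of f onto W. Writing g = a_0 + a_1 x + a_2 x^2, the coefficients solve the normal equations G · a = b where
  G_{ij} = <φ_i, φ_j> and b_i = <f, φ_i>, with φ_0 = 1, φ_1 = x, φ_2 = x^2.
G =
  [2, 0, 2/3]
  [0, 2/3, 0]
  [2/3, 0, 2/5],
b = (4, 14/15, 4/5).
Solving gives a_0 = 3, a_1 = 7/5, a_2 = -3, so
  g(x) = -3*x^2 + 7*x/5 + 3.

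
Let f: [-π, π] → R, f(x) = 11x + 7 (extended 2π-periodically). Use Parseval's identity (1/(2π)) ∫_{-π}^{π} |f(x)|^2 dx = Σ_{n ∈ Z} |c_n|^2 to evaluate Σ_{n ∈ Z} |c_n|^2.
Σ |c_n|^2 = 121π^2/3 + 49

Expand and integrate term by term over [-π, π]:
  ∫ (11x)^2 dx = 121·(2π^3/3); ∫ 2·11·(7)·x dx = 0 (odd integrand); ∫ 7^2 dx = 49·2π.
So (1/(2π)) ∫_{-π}^{π} (11x + 7)^2 dx = 121π^2/3 + 49 = 121π^2/3 + 49.
Parseval ⇒ Σ |c_n|^2 = 121π^2/3 + 49.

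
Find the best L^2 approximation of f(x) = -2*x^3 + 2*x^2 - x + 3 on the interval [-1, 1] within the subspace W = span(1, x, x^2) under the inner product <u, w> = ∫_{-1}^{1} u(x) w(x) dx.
g(x) = 2*x^2 - 11*x/5 + 3

The best approximation g ∈ W is the orthogonal projection of f onto W. Writing g = a_0 + a_1 x + a_2 x^2, the coefficients solve the normal equations G · a = b where
  G_{ij} = <φ_i, φ_j> and b_i = <f, φ_i>, with φ_0 = 1, φ_1 = x, φ_2 = x^2.
G =
  [2, 0, 2/3]
  [0, 2/3, 0]
  [2/3, 0, 2/5],
b = (22/3, -22/15, 14/5).
Solving gives a_0 = 3, a_1 = -11/5, a_2 = 2, so
  g(x) = 2*x^2 - 11*x/5 + 3.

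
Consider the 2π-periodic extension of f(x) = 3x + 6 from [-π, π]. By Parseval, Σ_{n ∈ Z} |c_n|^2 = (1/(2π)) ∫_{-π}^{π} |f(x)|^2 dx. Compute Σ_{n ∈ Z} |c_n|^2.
Σ |c_n|^2 = 3π^2 + 36

Expand and integrate term by term over [-π, π]:
  ∫ (3x)^2 dx = 9·(2π^3/3); ∫ 2·3·(6)·x dx = 0 (odd integrand); ∫ 6^2 dx = 36·2π.
So (1/(2π)) ∫_{-π}^{π} (3x + 6)^2 dx = 9π^2/3 + 36 = 3π^2 + 36.
Parseval ⇒ Σ |c_n|^2 = 3π^2 + 36.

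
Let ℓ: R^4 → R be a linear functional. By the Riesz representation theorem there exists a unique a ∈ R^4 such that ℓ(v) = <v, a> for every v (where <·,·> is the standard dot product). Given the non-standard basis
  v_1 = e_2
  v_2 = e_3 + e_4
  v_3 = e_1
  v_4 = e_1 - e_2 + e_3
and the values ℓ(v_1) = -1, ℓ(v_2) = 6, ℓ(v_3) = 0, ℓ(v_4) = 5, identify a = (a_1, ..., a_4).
a = (0, -1, 4, 2)

Write a = (a_1, ..., a_4) in the standard basis. For each basis vector v_i, ℓ(v_i) = <v_i, a> is a linear equation in the a_j's. Collect the n equations into a matrix system V a = ℓ, where row i of V is v_i (expressed in the standard basis). Since V is invertible (lower-triangular with 1s on the diagonal, up to permutation), solve by back-substitution:
  V =
[[0, 1, 0, 0],
 [0, 0, 1, 1],
 [1, 0, 0, 0],
 [1, -1, 1, 0]]
  V a = (-1, 6, 0, 5)
Solving gives a = (0, -1, 4, 2).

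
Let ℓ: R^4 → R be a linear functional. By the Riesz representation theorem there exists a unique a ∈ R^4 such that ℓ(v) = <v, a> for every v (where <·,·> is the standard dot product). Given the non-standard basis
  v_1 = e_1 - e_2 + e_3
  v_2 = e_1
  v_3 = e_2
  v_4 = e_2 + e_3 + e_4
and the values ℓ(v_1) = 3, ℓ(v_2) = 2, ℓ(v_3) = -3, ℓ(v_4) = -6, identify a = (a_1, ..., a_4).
a = (2, -3, -2, -1)

Write a = (a_1, ..., a_4) in the standard basis. For each basis vector v_i, ℓ(v_i) = <v_i, a> is a linear equation in the a_j's. Collect the n equations into a matrix system V a = ℓ, where row i of V is v_i (expressed in the standard basis). Since V is invertible (lower-triangular with 1s on the diagonal, up to permutation), solve by back-substitution:
  V =
[[1, -1, 1, 0],
 [1, 0, 0, 0],
 [0, 1, 0, 0],
 [0, 1, 1, 1]]
  V a = (3, 2, -3, -6)
Solving gives a = (2, -3, -2, -1).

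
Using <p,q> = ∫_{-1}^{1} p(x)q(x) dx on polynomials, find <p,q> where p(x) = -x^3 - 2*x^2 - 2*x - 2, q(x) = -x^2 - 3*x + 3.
<p,q> = -26/3

Expand the product: p(x)·q(x) = x^5 + 5*x^4 + 5*x^3 + 2*x^2 - 6.
∫_{-1}^{1} of each monomial x^k gives [2/(k+1) if k even, 0 if k odd]. Integrating term-by-term (or equivalently evaluating the antiderivative F(x) = x^6/6 + x^5 + 5*x^4/4 + 2*x^3/3 - 6*x at the endpoints):
  F(1) − F(−1) = -35/12 − (23/4) = -26/3.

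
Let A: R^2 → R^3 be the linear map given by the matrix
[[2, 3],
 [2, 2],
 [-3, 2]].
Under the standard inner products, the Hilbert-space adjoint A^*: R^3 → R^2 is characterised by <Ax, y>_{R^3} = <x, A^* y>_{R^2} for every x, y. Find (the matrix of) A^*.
A^* = A^T =
[[2, 2, -3],
 [3, 2, 2]]

For real matrices with standard dot products, the defining identity <Ax, y> = <x, A^* y> gives (Ax)^T y = x^T (A^*) y, i.e. x^T A^T y = x^T (A^*) y. Since this holds for all x, y, we must have A^* = A^T. Therefore
A^* =
[[2, 2, -3],
 [3, 2, 2]].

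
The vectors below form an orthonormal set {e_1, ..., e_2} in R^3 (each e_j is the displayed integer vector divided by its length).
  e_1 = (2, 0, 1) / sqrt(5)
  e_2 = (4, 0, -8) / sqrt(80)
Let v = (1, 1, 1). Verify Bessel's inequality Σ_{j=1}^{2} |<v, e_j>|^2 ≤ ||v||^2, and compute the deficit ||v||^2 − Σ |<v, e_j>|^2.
Σ |<v, e_j>|^2 = 2; ||v||^2 = 3; deficit = 1

Write each e_j = u_j / sqrt(<u_j, u_j>) where u_j is the displayed integer vector. Then <v, e_j> = <v, u_j> / sqrt(<u_j, u_j>), so |<v, e_j>|^2 = <v, u_j>^2 / <u_j, u_j>.
Coefficients: <v, e_1> = 3/sqrt(5), <v, e_2> = -4/sqrt(80).
Square and sum: Σ |<v, e_j>|^2 = 2.
Compute ||v||^2 = v·v = 3.
Deficit = 3 − 2 = 1 ≥ 0, confirming Bessel's inequality. (The deficit equals ||v − Σ <v,e_j> e_j||^2, the squared distance from v to span{e_j}.)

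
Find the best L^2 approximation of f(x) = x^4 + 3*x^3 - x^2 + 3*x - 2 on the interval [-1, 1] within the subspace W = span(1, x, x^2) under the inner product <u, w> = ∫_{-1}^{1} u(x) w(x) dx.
g(x) = -x^2/7 + 24*x/5 - 73/35

The best approximation g ∈ W is the orthogonal projection of f onto W. Writing g = a_0 + a_1 x + a_2 x^2, the coefficients solve the normal equations G · a = b where
  G_{ij} = <φ_i, φ_j> and b_i = <f, φ_i>, with φ_0 = 1, φ_1 = x, φ_2 = x^2.
G =
  [2, 0, 2/3]
  [0, 2/3, 0]
  [2/3, 0, 2/5],
b = (-64/15, 16/5, -152/105).
Solving gives a_0 = -73/35, a_1 = 24/5, a_2 = -1/7, so
  g(x) = -x^2/7 + 24*x/5 - 73/35.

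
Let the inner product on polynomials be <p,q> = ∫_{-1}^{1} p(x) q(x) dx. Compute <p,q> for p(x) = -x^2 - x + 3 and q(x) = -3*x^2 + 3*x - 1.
<p,q> = -182/15

Expand the product: p(x)·q(x) = 3*x^4 - 11*x^2 + 10*x - 3.
∫_{-1}^{1} of each monomial x^k gives [2/(k+1) if k even, 0 if k odd]. Integrating term-by-term (or equivalently evaluating the antiderivative F(x) = 3*x^5/5 - 11*x^3/3 + 5*x^2 - 3*x at the endpoints):
  F(1) − F(−1) = -16/15 − (166/15) = -182/15.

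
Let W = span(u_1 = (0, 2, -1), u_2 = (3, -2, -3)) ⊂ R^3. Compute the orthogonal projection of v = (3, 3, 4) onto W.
proj_W(v) = (-129/109, 156/109, 94/109)

Set up U = [u_1 | ... | u_2] ∈ R^(3×2). The projector onto W = col(U) is P = U (U^T U)^(-1) U^T.
Compute U^T U =
  [5, -1]
  [-1, 22],
and U^T v = (2, -9).
Solve U^T U · c = U^T v for the coefficients: c = (35/109, -43/109). The projection is proj_W(v) = U c.
Check: (v - proj_W(v)) · u_1 = 0  (should be 0).
Check: (v - proj_W(v)) · u_2 = 0  (should be 0).
Result: proj_W(v) = (-129/109, 156/109, 94/109).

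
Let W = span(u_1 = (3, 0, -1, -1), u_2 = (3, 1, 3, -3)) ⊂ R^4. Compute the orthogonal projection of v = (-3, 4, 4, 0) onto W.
proj_W(v) = (-699/227, 194/227, 1009/227, -155/227)

Set up U = [u_1 | ... | u_2] ∈ R^(4×2). The projector onto W = col(U) is P = U (U^T U)^(-1) U^T.
Compute U^T U =
  [11, 9]
  [9, 28],
and U^T v = (-13, 7).
Solve U^T U · c = U^T v for the coefficients: c = (-427/227, 194/227). The projection is proj_W(v) = U c.
Check: (v - proj_W(v)) · u_1 = 0  (should be 0).
Check: (v - proj_W(v)) · u_2 = 0  (should be 0).
Result: proj_W(v) = (-699/227, 194/227, 1009/227, -155/227).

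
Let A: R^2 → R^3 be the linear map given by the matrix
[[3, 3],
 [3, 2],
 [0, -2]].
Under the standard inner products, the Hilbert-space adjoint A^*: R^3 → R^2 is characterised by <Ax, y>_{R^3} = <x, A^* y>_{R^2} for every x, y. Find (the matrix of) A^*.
A^* = A^T =
[[3, 3, 0],
 [3, 2, -2]]

For real matrices with standard dot products, the defining identity <Ax, y> = <x, A^* y> gives (Ax)^T y = x^T (A^*) y, i.e. x^T A^T y = x^T (A^*) y. Since this holds for all x, y, we must have A^* = A^T. Therefore
A^* =
[[3, 3, 0],
 [3, 2, -2]].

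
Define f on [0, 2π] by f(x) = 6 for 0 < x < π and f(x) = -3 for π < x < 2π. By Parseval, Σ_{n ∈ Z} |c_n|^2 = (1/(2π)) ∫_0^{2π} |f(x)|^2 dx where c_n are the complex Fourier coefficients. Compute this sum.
Σ |c_n|^2 = 45/2

Parseval equates the L^2 energy of f (normalised by 1/(2π)) with the ℓ^2 sum of its Fourier coefficients: (1/(2π)) ∫_0^{2π} |f|^2 = Σ |c_n|^2.
Compute the left side: (1/(2π)) [∫_0^π 6^2 dx + ∫_π^{2π} (-3)^2 dx] = (1/(2π)) · (36π + 9π) = (36 + 9)/2 = 45/2.
So Σ_{n ∈ Z} |c_n|^2 = 45/2.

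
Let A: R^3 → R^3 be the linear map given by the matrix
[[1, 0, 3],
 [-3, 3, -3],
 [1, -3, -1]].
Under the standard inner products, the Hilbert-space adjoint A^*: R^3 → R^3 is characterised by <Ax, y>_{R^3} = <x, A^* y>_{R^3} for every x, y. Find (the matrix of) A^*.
A^* = A^T =
[[1, -3, 1],
 [0, 3, -3],
 [3, -3, -1]]

For real matrices with standard dot products, the defining identity <Ax, y> = <x, A^* y> gives (Ax)^T y = x^T (A^*) y, i.e. x^T A^T y = x^T (A^*) y. Since this holds for all x, y, we must have A^* = A^T. Therefore
A^* =
[[1, -3, 1],
 [0, 3, -3],
 [3, -3, -1]].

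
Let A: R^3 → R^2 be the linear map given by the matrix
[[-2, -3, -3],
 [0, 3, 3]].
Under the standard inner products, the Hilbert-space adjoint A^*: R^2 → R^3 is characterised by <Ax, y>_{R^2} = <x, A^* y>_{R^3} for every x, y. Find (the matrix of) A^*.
A^* = A^T =
[[-2, 0],
 [-3, 3],
 [-3, 3]]

For real matrices with standard dot products, the defining identity <Ax, y> = <x, A^* y> gives (Ax)^T y = x^T (A^*) y, i.e. x^T A^T y = x^T (A^*) y. Since this holds for all x, y, we must have A^* = A^T. Therefore
A^* =
[[-2, 0],
 [-3, 3],
 [-3, 3]].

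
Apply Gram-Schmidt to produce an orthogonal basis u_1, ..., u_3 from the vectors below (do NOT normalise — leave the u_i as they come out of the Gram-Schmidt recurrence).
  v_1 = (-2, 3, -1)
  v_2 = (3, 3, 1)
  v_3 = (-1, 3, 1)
Orthogonal basis:
  u_1 = (-2, 3, -1)
  u_2 = (23/7, 18/7, 8/7)
  u_3 = (-72/131, 12/131, 180/131)

Apply the Gram-Schmidt recurrence
  u_1 = v_1
  u_i = v_i − Σ_{j<i} ((v_i · u_j) / (u_j · u_j)) · u_j.

Step by step this gives:
  u_1 = (-2, 3, -1)
  u_2 = (23/7, 18/7, 8/7)
  u_3 = (-72/131, 12/131, 180/131)

Orthogonality check:
  u_2 · u_1 = 0 (should be 0)
  u_3 · u_1 = 0 (should be 0)
  u_3 · u_2 = 0 (should be 0)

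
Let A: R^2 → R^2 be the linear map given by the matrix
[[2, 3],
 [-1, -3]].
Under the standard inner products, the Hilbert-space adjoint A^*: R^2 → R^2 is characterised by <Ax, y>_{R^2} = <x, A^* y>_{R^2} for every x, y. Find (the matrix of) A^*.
A^* = A^T =
[[2, -1],
 [3, -3]]

For real matrices with standard dot products, the defining identity <Ax, y> = <x, A^* y> gives (Ax)^T y = x^T (A^*) y, i.e. x^T A^T y = x^T (A^*) y. Since this holds for all x, y, we must have A^* = A^T. Therefore
A^* =
[[2, -1],
 [3, -3]].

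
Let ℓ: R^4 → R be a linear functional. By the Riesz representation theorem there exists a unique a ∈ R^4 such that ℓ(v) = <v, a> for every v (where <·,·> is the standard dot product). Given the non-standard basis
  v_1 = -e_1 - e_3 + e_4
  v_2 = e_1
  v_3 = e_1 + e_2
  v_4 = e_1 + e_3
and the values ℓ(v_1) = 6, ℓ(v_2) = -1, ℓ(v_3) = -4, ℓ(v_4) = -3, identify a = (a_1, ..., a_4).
a = (-1, -3, -2, 3)

Write a = (a_1, ..., a_4) in the standard basis. For each basis vector v_i, ℓ(v_i) = <v_i, a> is a linear equation in the a_j's. Collect the n equations into a matrix system V a = ℓ, where row i of V is v_i (expressed in the standard basis). Since V is invertible (lower-triangular with 1s on the diagonal, up to permutation), solve by back-substitution:
  V =
[[-1, 0, -1, 1],
 [1, 0, 0, 0],
 [1, 1, 0, 0],
 [1, 0, 1, 0]]
  V a = (6, -1, -4, -3)
Solving gives a = (-1, -3, -2, 3).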